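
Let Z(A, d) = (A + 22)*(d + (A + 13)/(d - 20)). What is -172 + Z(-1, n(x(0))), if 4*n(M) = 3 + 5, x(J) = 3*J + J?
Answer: -144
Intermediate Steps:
x(J) = 4*J
n(M) = 2 (n(M) = (3 + 5)/4 = (¼)*8 = 2)
Z(A, d) = (22 + A)*(d + (13 + A)/(-20 + d))
-172 + Z(-1, n(x(0))) = -172 + (286 + (-1)² - 440*2 + 22*2² + 35*(-1) - 1*2² - 20*(-1)*2)/(-20 + 2) = -172 + (286 + 1 - 880 + 22*4 - 35 - 1*4 + 40)/(-18) = -172 - (286 + 1 - 880 + 88 - 35 - 4 + 40)/18 = -172 - 1/18*(-504) = -172 + 28 = -144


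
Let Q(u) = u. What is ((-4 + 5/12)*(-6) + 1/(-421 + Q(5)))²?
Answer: 79977249/173056 ≈ 462.15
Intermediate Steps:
((-4 + 5/12)*(-6) + 1/(-421 + Q(5)))² = ((-4 + 5/12)*(-6) + 1/(-421 + 5))² = ((-4 + 5*(1/12))*(-6) + 1/(-416))² = ((-4 + 5/12)*(-6) - 1/416)² = (-43/12*(-6) - 1/416)² = (43/2 - 1/416)² = (8943/416)² = 79977249/173056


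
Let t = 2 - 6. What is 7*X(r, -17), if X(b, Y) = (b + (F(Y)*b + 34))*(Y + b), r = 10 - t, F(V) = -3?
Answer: -126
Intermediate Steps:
t = -4
r = 14 (r = 10 - 1*(-4) = 10 + 4 = 14)
X(b, Y) = (34 - 2*b)*(Y + b) (X(b, Y) = (b + (-3*b + 34))*(Y + b) = (b + (34 - 3*b))*(Y + b) = (34 - 2*b)*(Y + b))
7*X(r, -17) = 7*(-2*14² + 34*(-17) + 34*14 - 2*(-17)*14) = 7*(-2*196 - 578 + 476 + 476) = 7*(-392 - 578 + 476 + 476) = 7*(-18) = -126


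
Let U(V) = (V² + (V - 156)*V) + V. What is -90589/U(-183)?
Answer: -90589/95343 ≈ -0.95014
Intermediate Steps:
U(V) = V + V² + V*(-156 + V) (U(V) = (V² + (-156 + V)*V) + V = (V² + V*(-156 + V)) + V = V + V² + V*(-156 + V))
-90589/U(-183) = -90589*(-1/(183*(-155 + 2*(-183)))) = -90589*(-1/(183*(-155 - 366))) = -90589/((-183*(-521))) = -90589/95343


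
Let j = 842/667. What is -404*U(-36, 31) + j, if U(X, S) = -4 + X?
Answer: 10779562/667 ≈ 16161.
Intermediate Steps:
j = 842/667 (j = 842*(1/667) = 842/667 ≈ 1.2624)
-404*U(-36, 31) + j = -404*(-4 - 36) + 842/667 = -404*(-40) + 842/667 = 16160 + 842/667 = 10779562/667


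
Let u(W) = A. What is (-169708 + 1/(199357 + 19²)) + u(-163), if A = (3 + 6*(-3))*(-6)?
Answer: -33875767723/199718 ≈ -1.6962e+5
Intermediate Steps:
A = 90 (A = (3 - 18)*(-6) = -15*(-6) = 90)
u(W) = 90
(-169708 + 1/(199357 + 19²)) + u(-163) = (-169708 + 1/(199357 + 19²)) + 90 = (-169708 + 1/(199357 + 361)) + 90 = (-169708 + 1/199718) + 90 = -33893742343/199718 + 90 = -33875767723/199718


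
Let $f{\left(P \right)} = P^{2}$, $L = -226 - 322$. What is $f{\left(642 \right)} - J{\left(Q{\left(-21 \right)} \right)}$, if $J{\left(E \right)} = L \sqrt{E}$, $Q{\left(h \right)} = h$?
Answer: $412164 + 548 i \sqrt{21} \approx 4.1216 \cdot 10^{5} + 2511.3 i$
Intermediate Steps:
$L = -548$ ($L = -226 - 322 = -548$)
$J{\left(E \right)} = - 548 \sqrt{E}$
$f{\left(642 \right)} - J{\left(Q{\left(-21 \right)} \right)} = 642^{2} - - 548 \sqrt{-21} = 412164 - - 548 i \sqrt{21} = 412164 + 548 i \sqrt{21}$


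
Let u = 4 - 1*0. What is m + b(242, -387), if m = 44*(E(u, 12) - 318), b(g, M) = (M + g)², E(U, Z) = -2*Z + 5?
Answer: 6197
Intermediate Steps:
u = 4 (u = 4 + 0 = 4)
E(U, Z) = 5 - 2*Z
m = -14828 (m = 44*((5 - 2*12) - 318) = 44*((5 - 24) - 318) = 44*(-19 - 318) = 44*(-337) = -14828)
m + b(242, -387) = -14828 + (-387 + 242)² = -14828 + (-145)² = -14828 + 21025 = 6197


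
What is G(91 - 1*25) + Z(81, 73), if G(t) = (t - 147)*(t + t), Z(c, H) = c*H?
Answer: -4779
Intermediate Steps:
Z(c, H) = H*c
G(t) = 2*t*(-147 + t) (G(t) = (-147 + t)*(2*t) = 2*t*(-147 + t))
G(91 - 1*25) + Z(81, 73) = 2*(91 - 1*25)*(-147 + (91 - 1*25)) + 73*81 = 2*(91 - 25)*(-147 + (91 - 25)) + 5913 = 2*66*(-147 + 66) + 5913 = 2*66*(-81) + 5913 = -10692 + 5913 = -4779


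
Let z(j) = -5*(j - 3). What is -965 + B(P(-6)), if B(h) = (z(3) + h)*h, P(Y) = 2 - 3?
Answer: -964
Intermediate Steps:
z(j) = 15 - 5*j (z(j) = -5*(-3 + j) = 15 - 5*j)
P(Y) = -1
B(h) = h² (B(h) = ((15 - 5*3) + h)*h = ((15 - 15) + h)*h = (0 + h)*h = h*h = h²)
-965 + B(P(-6)) = -965 + (-1)² = -965 + 1 = -964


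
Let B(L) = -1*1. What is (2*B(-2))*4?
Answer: -8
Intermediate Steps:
B(L) = -1
(2*B(-2))*4 = (2*(-1))*4 = -2*4 = -8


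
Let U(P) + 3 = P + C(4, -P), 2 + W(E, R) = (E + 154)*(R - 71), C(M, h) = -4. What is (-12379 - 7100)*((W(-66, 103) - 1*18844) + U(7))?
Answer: 312248370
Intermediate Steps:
W(E, R) = -2 + (-71 + R)*(154 + E) (W(E, R) = -2 + (E + 154)*(R - 71) = -2 + (154 + E)*(-71 + R) = -2 + (-71 + R)*(154 + E))
U(P) = -7 + P (U(P) = -3 + (P - 4) = -3 + (-4 + P) = -7 + P)
(-12379 - 7100)*((W(-66, 103) - 1*18844) + U(7)) = (-12379 - 7100)*(((-10936 - 71*(-66) + 154*103 - 66*103) - 1*18844) + (-7 + 7)) = -19479*(((-10936 + 4686 + 15862 - 6798) - 18844) + 0) = -19479*((2814 - 18844) + 0) = -19479*(-16030 + 0) = -19479*(-16030) = 312248370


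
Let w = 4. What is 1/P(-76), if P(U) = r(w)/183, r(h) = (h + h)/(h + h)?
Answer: 183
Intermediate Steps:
r(h) = 1 (r(h) = (2*h)/((2*h)) = (2*h)*(1/(2*h)) = 1)
P(U) = 1/183
1/P(-76) = 1/(1/183) = 183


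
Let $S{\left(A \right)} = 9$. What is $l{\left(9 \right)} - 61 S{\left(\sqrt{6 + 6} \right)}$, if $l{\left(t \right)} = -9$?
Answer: $-558$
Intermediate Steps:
$l{\left(9 \right)} - 61 S{\left(\sqrt{6 + 6} \right)} = -9 - 549 = -558$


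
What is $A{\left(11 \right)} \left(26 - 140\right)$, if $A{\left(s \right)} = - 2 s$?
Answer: $2508$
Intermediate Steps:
$A{\left(11 \right)} \left(26 - 140\right) = \left(-2\right) 11 \left(26 - 140\right) = \left(-22\right) \left(-114\right) = 2508$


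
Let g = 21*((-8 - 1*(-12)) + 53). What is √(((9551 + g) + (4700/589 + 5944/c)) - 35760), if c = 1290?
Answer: 2*I*√902027612646015/379905 ≈ 158.11*I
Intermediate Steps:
g = 1197 (g = 21*((-8 + 12) + 53) = 21*(4 + 53) = 21*57 = 1197)
√(((9551 + g) + (4700/589 + 5944/c)) - 35760) = √(((9551 + 1197) + (4700/589 + 5944/1290)) - 35760) = √((10748 + (4700*(1/589) + 5944*(1/1290))) - 35760) = √((10748 + (4700/589 + 2972/645)) - 35760) = √((10748 + 4782008/379905) - 35760) = √(4088000948/379905 - 35760) = √(-9497401852/379905) = 2*I*√902027612646015/379905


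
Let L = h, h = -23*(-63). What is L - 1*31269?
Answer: -29820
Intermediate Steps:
h = 1449
L = 1449
L - 1*31269 = 1449 - 1*31269 = 1449 - 31269 = -29820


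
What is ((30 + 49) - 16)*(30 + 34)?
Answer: 4032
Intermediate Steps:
((30 + 49) - 16)*(30 + 34) = (79 - 16)*64 = 63*64 = 4032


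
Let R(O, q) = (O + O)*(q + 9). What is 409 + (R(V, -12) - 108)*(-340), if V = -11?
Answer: 14689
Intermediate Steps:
R(O, q) = 2*O*(9 + q) (R(O, q) = (2*O)*(9 + q) = 2*O*(9 + q))
409 + (R(V, -12) - 108)*(-340) = 409 + (2*(-11)*(9 - 12) - 108)*(-340) = 409 + (2*(-11)*(-3) - 108)*(-340) = 409 + (66 - 108)*(-340) = 409 - 42*(-340) = 409 + 14280 = 14689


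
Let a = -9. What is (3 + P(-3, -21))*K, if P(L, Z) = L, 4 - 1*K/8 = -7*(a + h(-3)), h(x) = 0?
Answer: 0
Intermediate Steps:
K = -472 (K = 32 - (-56)*(-9 + 0) = 32 - (-56)*(-9) = 32 - 8*63 = 32 - 504 = -472)
(3 + P(-3, -21))*K = (3 - 3)*(-472) = 0*(-472) = 0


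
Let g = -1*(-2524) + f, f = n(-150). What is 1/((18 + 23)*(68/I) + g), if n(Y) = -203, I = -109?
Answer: 109/250201 ≈ 0.00043565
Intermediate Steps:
f = -203
g = 2321 (g = -1*(-2524) - 203 = 2524 - 203 = 2321)
1/((18 + 23)*(68/I) + g) = 1/((18 + 23)*(68/(-109)) + 2321) = 1/(41*(68*(-1/109)) + 2321) = 1/(41*(-68/109) + 2321) = 1/(-2788/109 + 2321) = 1/(250201/109) = 109/250201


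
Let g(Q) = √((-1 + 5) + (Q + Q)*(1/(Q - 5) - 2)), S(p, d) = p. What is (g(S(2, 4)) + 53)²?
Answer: 8411/3 + 424*I*√3/3 ≈ 2803.7 + 244.8*I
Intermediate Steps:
g(Q) = √(4 + 2*Q*(-2 + 1/(-5 + Q))) (g(Q) = √(4 + (2*Q)*(1/(-5 + Q) - 2)) = √(4 + (2*Q)*(-2 + 1/(-5 + Q))) = √(4 + 2*Q*(-2 + 1/(-5 + Q))))
(g(S(2, 4)) + 53)² = (√(4 - 4*2 + 2*2/(-5 + 2)) + 53)² = (√(4 - 8 + 2*2/(-3)) + 53)² = (√(4 - 8 + 2*2*(-⅓)) + 53)² = (√(4 - 8 - 4/3) + 53)² = (√(-16/3) + 53)² = (4*I*√3/3 + 53)² = (53 + 4*I*√3/3)²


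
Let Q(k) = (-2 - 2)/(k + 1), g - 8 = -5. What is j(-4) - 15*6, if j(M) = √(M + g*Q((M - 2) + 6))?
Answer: -90 + 4*I ≈ -90.0 + 4.0*I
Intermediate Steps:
g = 3 (g = 8 - 5 = 3)
Q(k) = -4/(1 + k)
j(M) = √(M - 12/(5 + M)) (j(M) = √(M + 3*(-4/(1 + ((M - 2) + 6)))) = √(M + 3*(-4/(1 + ((-2 + M) + 6)))) = √(M + 3*(-4/(1 + (4 + M)))) = √(M + 3*(-4/(5 + M))) = √(M - 12/(5 + M)))
j(-4) - 15*6 = √((-12 - 4*(5 - 4))/(5 - 4)) - 15*6 = √((-12 - 4*1)/1) - 90 = √(1*(-12 - 4)) - 90 = √(1*(-16)) - 90 = √(-16) - 90 = 4*I - 90 = -90 + 4*I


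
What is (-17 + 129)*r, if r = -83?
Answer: -9296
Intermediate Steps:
(-17 + 129)*r = (-17 + 129)*(-83) = 112*(-83) = -9296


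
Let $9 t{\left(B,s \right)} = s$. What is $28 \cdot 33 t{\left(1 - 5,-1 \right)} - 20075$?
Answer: $- \frac{60533}{3} \approx -20178.0$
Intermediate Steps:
$t{\left(B,s \right)} = \frac{s}{9}$
$28 \cdot 33 t{\left(1 - 5,-1 \right)} - 20075 = 28 \cdot 33 \cdot \frac{1}{9} \left(-1\right) - 20075 = 924 \left(- \frac{1}{9}\right) - 20075 = - \frac{308}{3} - 20075 = - \frac{60533}{3}$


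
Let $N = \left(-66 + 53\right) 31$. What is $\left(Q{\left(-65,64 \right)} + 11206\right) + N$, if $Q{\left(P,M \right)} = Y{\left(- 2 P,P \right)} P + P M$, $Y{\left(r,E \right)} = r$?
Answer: $-1807$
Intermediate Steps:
$Q{\left(P,M \right)} = - 2 P^{2} + M P$ ($Q{\left(P,M \right)} = - 2 P P + P M = - 2 P^{2} + M P$)
$N = -403$ ($N = \left(-13\right) 31 = -403$)
$\left(Q{\left(-65,64 \right)} + 11206\right) + N = \left(- 65 \left(64 - -130\right) + 11206\right) - 403 = \left(- 65 \left(64 + 130\right) + 11206\right) - 403 = \left(\left(-65\right) 194 + 11206\right) - 403 = \left(-12610 + 11206\right) - 403 = -1404 - 403 = -1807$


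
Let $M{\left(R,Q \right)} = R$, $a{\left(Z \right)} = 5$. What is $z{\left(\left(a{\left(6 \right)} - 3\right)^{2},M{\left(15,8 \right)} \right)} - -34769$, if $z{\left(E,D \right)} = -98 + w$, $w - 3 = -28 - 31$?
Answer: $34615$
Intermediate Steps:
$w = -56$ ($w = 3 - 59 = -56$)
$z{\left(E,D \right)} = -154$ ($z{\left(E,D \right)} = -98 - 56 = -154$)
$z{\left(\left(a{\left(6 \right)} - 3\right)^{2},M{\left(15,8 \right)} \right)} - -34769 = -154 - -34769 = -154 + 34769 = 34615$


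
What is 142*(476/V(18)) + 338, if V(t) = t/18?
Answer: 67930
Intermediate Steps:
V(t) = t/18 (V(t) = t*(1/18) = t/18)
142*(476/V(18)) + 338 = 142*(476/(((1/18)*18))) + 338 = 142*(476/1) + 338 = 142*(476*1) + 338 = 142*476 + 338 = 67592 + 338 = 67930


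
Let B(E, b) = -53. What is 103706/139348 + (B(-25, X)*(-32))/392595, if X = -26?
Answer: 20475395639/27353664030 ≈ 0.74854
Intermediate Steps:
103706/139348 + (B(-25, X)*(-32))/392595 = 103706/139348 - 53*(-32)/392595 = 103706*(1/139348) + 1696*(1/392595) = 51853/69674 + 1696/392595 = 20475395639/27353664030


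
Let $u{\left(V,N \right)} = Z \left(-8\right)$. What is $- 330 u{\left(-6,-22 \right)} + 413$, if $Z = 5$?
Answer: $13613$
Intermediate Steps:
$u{\left(V,N \right)} = -40$ ($u{\left(V,N \right)} = 5 \left(-8\right) = -40$)
$- 330 u{\left(-6,-22 \right)} + 413 = \left(-330\right) \left(-40\right) + 413 = 13200 + 413 = 13613$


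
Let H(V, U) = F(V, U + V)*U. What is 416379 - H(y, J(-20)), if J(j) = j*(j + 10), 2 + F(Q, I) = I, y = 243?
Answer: 328179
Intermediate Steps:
F(Q, I) = -2 + I
J(j) = j*(10 + j)
H(V, U) = U*(-2 + U + V) (H(V, U) = (-2 + (U + V))*U = (-2 + U + V)*U = U*(-2 + U + V))
416379 - H(y, J(-20)) = 416379 - (-20*(10 - 20))*(-2 - 20*(10 - 20) + 243) = 416379 - (-20*(-10))*(-2 - 20*(-10) + 243) = 416379 - 200*(-2 + 200 + 243) = 416379 - 200*441 = 416379 - 1*88200 = 416379 - 88200 = 328179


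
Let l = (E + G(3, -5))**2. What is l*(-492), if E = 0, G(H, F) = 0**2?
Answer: 0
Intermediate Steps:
G(H, F) = 0
l = 0 (l = (0 + 0)**2 = 0**2 = 0)
l*(-492) = 0*(-492) = 0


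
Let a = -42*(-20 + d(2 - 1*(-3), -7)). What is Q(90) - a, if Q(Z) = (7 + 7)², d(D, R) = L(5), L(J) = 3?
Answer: -518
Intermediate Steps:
d(D, R) = 3
Q(Z) = 196 (Q(Z) = 14² = 196)
a = 714 (a = -42*(-20 + 3) = -42*(-17) = 714)
Q(90) - a = 196 - 1*714 = 196 - 714 = -518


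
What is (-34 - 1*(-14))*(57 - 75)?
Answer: 360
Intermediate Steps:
(-34 - 1*(-14))*(57 - 75) = (-34 + 14)*(-18) = -20*(-18) = 360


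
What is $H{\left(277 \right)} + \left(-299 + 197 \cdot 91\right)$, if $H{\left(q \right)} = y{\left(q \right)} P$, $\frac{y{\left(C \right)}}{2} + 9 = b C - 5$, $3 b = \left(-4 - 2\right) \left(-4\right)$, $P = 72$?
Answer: $334716$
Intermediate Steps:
$b = 8$ ($b = \frac{\left(-4 - 2\right) \left(-4\right)}{3} = \frac{\left(-6\right) \left(-4\right)}{3} = \frac{1}{3} \cdot 24 = 8$)
$y{\left(C \right)} = -28 + 16 C$ ($y{\left(C \right)} = -18 + 2 \left(8 C - 5\right) = -18 + 2 \left(-5 + 8 C\right) = -18 + \left(-10 + 16 C\right) = -28 + 16 C$)
$H{\left(q \right)} = -2016 + 1152 q$ ($H{\left(q \right)} = \left(-28 + 16 q\right) 72 = -2016 + 1152 q$)
$H{\left(277 \right)} + \left(-299 + 197 \cdot 91\right) = \left(-2016 + 1152 \cdot 277\right) + \left(-299 + 197 \cdot 91\right) = \left(-2016 + 319104\right) + \left(-299 + 17927\right) = 317088 + 17628 = 334716$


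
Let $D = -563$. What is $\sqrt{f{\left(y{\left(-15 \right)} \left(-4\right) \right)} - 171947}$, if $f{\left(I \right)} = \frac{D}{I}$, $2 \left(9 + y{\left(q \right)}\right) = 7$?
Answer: $\frac{i \sqrt{83234734}}{22} \approx 414.7 i$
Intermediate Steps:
$y{\left(q \right)} = - \frac{11}{2}$ ($y{\left(q \right)} = -9 + \frac{1}{2} \cdot 7 = -9 + \frac{7}{2} = - \frac{11}{2}$)
$f{\left(I \right)} = - \frac{563}{I}$
$\sqrt{f{\left(y{\left(-15 \right)} \left(-4\right) \right)} - 171947} = \sqrt{- \frac{563}{\left(- \frac{11}{2}\right) \left(-4\right)} - 171947} = \sqrt{- \frac{563}{22} - 171947} = \sqrt{- \frac{3783397}{22}} = \frac{i \sqrt{83234734}}{22}$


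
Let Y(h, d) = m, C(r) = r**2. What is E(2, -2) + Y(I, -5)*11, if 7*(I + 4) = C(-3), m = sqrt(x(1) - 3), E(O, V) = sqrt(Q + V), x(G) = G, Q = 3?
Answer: 1 + 11*I*sqrt(2) ≈ 1.0 + 15.556*I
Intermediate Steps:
E(O, V) = sqrt(3 + V)
m = I*sqrt(2) (m = sqrt(1 - 3) = sqrt(-2) = I*sqrt(2) ≈ 1.4142*I)
I = -19/7 (I = -4 + (1/7)*(-3)**2 = -4 + (1/7)*9 = -4 + 9/7 = -19/7 ≈ -2.7143)
Y(h, d) = I*sqrt(2)
E(2, -2) + Y(I, -5)*11 = sqrt(3 - 2) + (I*sqrt(2))*11 = sqrt(1) + 11*I*sqrt(2) = 1 + 11*I*sqrt(2)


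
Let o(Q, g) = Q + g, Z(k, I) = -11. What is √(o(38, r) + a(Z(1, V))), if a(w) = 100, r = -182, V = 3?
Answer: 2*I*√11 ≈ 6.6332*I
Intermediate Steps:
√(o(38, r) + a(Z(1, V))) = √((38 - 182) + 100) = √(-144 + 100) = √(-44) = 2*I*√11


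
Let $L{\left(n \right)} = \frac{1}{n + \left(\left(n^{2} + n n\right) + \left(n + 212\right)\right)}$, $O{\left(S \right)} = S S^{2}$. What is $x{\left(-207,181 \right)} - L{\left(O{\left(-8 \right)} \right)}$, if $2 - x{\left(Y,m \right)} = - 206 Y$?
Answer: $- \frac{22321016641}{523476} \approx -42640.0$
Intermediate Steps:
$x{\left(Y,m \right)} = 2 + 206 Y$ ($x{\left(Y,m \right)} = 2 - - 206 Y = 2 + 206 Y$)
$O{\left(S \right)} = S^{3}$
$L{\left(n \right)} = \frac{1}{212 + 2 n + 2 n^{2}}$ ($L{\left(n \right)} = \frac{1}{n + \left(\left(n^{2} + n^{2}\right) + \left(212 + n\right)\right)} = \frac{1}{n + \left(2 n^{2} + \left(212 + n\right)\right)} = \frac{1}{n + \left(212 + n + 2 n^{2}\right)} = \frac{1}{212 + 2 n + 2 n^{2}}$)
$x{\left(-207,181 \right)} - L{\left(O{\left(-8 \right)} \right)} = \left(2 + 206 \left(-207\right)\right) - \frac{1}{2 \left(106 + \left(-8\right)^{3} + \left(\left(-8\right)^{3}\right)^{2}\right)} = \left(2 - 42642\right) - \frac{1}{2 \left(106 - 512 + \left(-512\right)^{2}\right)} = -42640 - \frac{1}{2 \left(106 - 512 + 262144\right)} = -42640 - \frac{1}{2 \cdot 261738} = -42640 - \frac{1}{2} \cdot \frac{1}{261738} = -42640 - \frac{1}{523476} = - \frac{22321016641}{523476}$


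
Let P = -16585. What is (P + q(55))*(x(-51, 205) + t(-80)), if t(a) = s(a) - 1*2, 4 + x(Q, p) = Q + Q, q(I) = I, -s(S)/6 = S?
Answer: -6149160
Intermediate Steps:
s(S) = -6*S
x(Q, p) = -4 + 2*Q (x(Q, p) = -4 + (Q + Q) = -4 + 2*Q)
t(a) = -2 - 6*a (t(a) = -6*a - 1*2 = -6*a - 2 = -2 - 6*a)
(P + q(55))*(x(-51, 205) + t(-80)) = (-16585 + 55)*((-4 + 2*(-51)) + (-2 - 6*(-80))) = -16530*((-4 - 102) + (-2 + 480)) = -16530*(-106 + 478) = -16530*372 = -6149160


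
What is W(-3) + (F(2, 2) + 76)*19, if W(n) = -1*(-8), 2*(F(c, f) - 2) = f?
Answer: 1509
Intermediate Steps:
F(c, f) = 2 + f/2
W(n) = 8
W(-3) + (F(2, 2) + 76)*19 = 8 + ((2 + (½)*2) + 76)*19 = 8 + ((2 + 1) + 76)*19 = 8 + (3 + 76)*19 = 8 + 79*19 = 8 + 1501 = 1509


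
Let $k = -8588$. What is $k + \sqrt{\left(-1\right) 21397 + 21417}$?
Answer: $-8588 + 2 \sqrt{5} \approx -8583.5$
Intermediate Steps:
$k + \sqrt{\left(-1\right) 21397 + 21417} = -8588 + \sqrt{\left(-1\right) 21397 + 21417} = -8588 + \sqrt{-21397 + 21417} = -8588 + \sqrt{20} = -8588 + 2 \sqrt{5}$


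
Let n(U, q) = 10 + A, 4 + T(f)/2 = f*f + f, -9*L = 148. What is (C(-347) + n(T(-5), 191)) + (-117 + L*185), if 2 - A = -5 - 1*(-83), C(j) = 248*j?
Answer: -803531/9 ≈ -89281.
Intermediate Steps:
L = -148/9 (L = -⅑*148 = -148/9 ≈ -16.444)
A = -76 (A = 2 - (-5 - 1*(-83)) = 2 - (-5 + 83) = 2 - 1*78 = 2 - 78 = -76)
T(f) = -8 + 2*f + 2*f² (T(f) = -8 + 2*(f*f + f) = -8 + 2*(f² + f) = -8 + 2*(f + f²) = -8 + (2*f + 2*f²) = -8 + 2*f + 2*f²)
n(U, q) = -66 (n(U, q) = 10 - 76 = -66)
(C(-347) + n(T(-5), 191)) + (-117 + L*185) = (248*(-347) - 66) + (-117 - 148/9*185) = (-86056 - 66) + (-117 - 27380/9) = -86122 - 28433/9 = -803531/9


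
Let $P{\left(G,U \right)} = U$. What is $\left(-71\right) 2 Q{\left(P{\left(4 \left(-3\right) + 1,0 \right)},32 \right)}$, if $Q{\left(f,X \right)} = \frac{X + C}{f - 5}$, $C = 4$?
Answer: $\frac{5112}{5} \approx 1022.4$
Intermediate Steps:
$Q{\left(f,X \right)} = \frac{4 + X}{-5 + f}$ ($Q{\left(f,X \right)} = \frac{X + 4}{f - 5} = \frac{4 + X}{-5 + f}$)
$\left(-71\right) 2 Q{\left(P{\left(4 \left(-3\right) + 1,0 \right)},32 \right)} = \left(-71\right) 2 \frac{4 + 32}{-5 + 0} = - 142 \frac{1}{-5} \cdot 36 = - 142 \left(\left(- \frac{1}{5}\right) 36\right) = \left(-142\right) \left(- \frac{36}{5}\right) = \frac{5112}{5}$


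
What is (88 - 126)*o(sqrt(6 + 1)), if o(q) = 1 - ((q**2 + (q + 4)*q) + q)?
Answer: 494 + 190*sqrt(7) ≈ 996.69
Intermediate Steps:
o(q) = 1 - q - q**2 - q*(4 + q) (o(q) = 1 - ((q**2 + (4 + q)*q) + q) = 1 - ((q**2 + q*(4 + q)) + q) = 1 - (q + q**2 + q*(4 + q)) = 1 + (-q - q**2 - q*(4 + q)) = 1 - q - q**2 - q*(4 + q))
(88 - 126)*o(sqrt(6 + 1)) = (88 - 126)*(1 - 5*sqrt(6 + 1) - 2*(sqrt(6 + 1))**2) = -38*(1 - 5*sqrt(7) - 2*(sqrt(7))**2) = -38*(1 - 5*sqrt(7) - 2*7) = -38*(1 - 5*sqrt(7) - 14) = -38*(-13 - 5*sqrt(7)) = 494 + 190*sqrt(7)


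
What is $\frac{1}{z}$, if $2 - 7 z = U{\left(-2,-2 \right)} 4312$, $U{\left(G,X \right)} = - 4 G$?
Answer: $- \frac{7}{34494} \approx -0.00020293$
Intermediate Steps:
$z = - \frac{34494}{7}$ ($z = \frac{2}{7} - \frac{\left(-4\right) \left(-2\right) 4312}{7} = \frac{2}{7} - \frac{8 \cdot 4312}{7} = \frac{2}{7} - 4928 = - \frac{34494}{7} \approx -4927.7$)
$\frac{1}{z} = \frac{1}{- \frac{34494}{7}} = - \frac{7}{34494}$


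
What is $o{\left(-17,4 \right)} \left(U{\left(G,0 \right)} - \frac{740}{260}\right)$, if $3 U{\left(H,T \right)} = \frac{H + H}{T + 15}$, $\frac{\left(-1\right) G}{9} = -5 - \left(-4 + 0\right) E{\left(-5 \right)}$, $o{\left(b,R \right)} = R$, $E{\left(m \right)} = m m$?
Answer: $- \frac{2124}{13} \approx -163.38$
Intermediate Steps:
$E{\left(m \right)} = m^{2}$
$G = -855$ ($G = - 9 \left(-5 - \left(-4 + 0\right) \left(-5\right)^{2}\right) = - 9 \left(-5 - \left(-4\right) 25\right) = - 9 \left(-5 - -100\right) = - 9 \left(-5 + 100\right) = \left(-9\right) 95 = -855$)
$U{\left(H,T \right)} = \frac{2 H}{3 \left(15 + T\right)}$ ($U{\left(H,T \right)} = \frac{\left(H + H\right) \frac{1}{T + 15}}{3} = \frac{2 H \frac{1}{15 + T}}{3} = \frac{2 H}{3 \left(15 + T\right)}$)
$o{\left(-17,4 \right)} \left(U{\left(G,0 \right)} - \frac{740}{260}\right) = 4 \left(\frac{2}{3} \left(-855\right) \frac{1}{15 + 0} - \frac{740}{260}\right) = 4 \left(\frac{2}{3} \left(-855\right) \frac{1}{15} - \frac{37}{13}\right) = 4 \left(-38 - \frac{37}{13}\right) = 4 \left(- \frac{531}{13}\right) = - \frac{2124}{13}$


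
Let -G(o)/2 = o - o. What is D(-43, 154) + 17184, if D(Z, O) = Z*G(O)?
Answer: 17184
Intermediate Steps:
G(o) = 0 (G(o) = -2*(o - o) = -2*0 = 0)
D(Z, O) = 0 (D(Z, O) = Z*0 = 0)
D(-43, 154) + 17184 = 0 + 17184 = 17184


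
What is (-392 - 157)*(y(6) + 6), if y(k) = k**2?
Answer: -23058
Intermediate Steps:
(-392 - 157)*(y(6) + 6) = (-392 - 157)*(6**2 + 6) = -549*(36 + 6) = -549*42 = -23058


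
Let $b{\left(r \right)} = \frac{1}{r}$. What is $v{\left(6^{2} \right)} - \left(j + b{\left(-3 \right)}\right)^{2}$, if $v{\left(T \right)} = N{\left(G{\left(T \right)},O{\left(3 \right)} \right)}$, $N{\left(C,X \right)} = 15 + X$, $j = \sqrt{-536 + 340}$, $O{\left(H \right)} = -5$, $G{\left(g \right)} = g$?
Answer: $\frac{1853}{9} + \frac{28 i}{3} \approx 205.89 + 9.3333 i$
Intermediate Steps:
$j = 14 i$ ($j = \sqrt{-196} = 14 i \approx 14.0 i$)
$v{\left(T \right)} = 10$ ($v{\left(T \right)} = 15 - 5 = 10$)
$v{\left(6^{2} \right)} - \left(j + b{\left(-3 \right)}\right)^{2} = 10 - \left(14 i + \frac{1}{-3}\right)^{2} = 10 - \left(14 i - \frac{1}{3}\right)^{2} = 10 - \left(- \frac{1}{3} + 14 i\right)^{2}$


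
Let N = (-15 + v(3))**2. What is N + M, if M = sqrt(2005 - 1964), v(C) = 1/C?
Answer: 1936/9 + sqrt(41) ≈ 221.51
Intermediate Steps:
M = sqrt(41) ≈ 6.4031
N = 1936/9 (N = (-15 + 1/3)**2 = (-44/3)**2 = 1936/9 ≈ 215.11)
N + M = 1936/9 + sqrt(41)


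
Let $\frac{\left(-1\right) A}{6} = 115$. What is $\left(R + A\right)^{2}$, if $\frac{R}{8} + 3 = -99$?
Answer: $2268036$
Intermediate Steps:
$R = -816$ ($R = -24 + 8 \left(-99\right) = -24 - 792 = -816$)
$A = -690$ ($A = \left(-6\right) 115 = -690$)
$\left(R + A\right)^{2} = \left(-816 - 690\right)^{2} = \left(-1506\right)^{2} = 2268036$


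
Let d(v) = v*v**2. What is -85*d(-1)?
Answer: 85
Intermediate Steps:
d(v) = v**3
-85*d(-1) = -85*(-1)**3 = -85*(-1) = 85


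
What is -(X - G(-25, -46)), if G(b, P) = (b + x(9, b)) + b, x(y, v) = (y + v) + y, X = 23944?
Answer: -24001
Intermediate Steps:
x(y, v) = v + 2*y (x(y, v) = (v + y) + y = v + 2*y)
G(b, P) = 18 + 3*b (G(b, P) = (b + (b + 2*9)) + b = (b + (b + 18)) + b = (b + (18 + b)) + b = (18 + 2*b) + b = 18 + 3*b)
-(X - G(-25, -46)) = -(23944 - (18 + 3*(-25))) = -(23944 - (18 - 75)) = -(23944 - 1*(-57)) = -(23944 + 57) = -1*24001 = -24001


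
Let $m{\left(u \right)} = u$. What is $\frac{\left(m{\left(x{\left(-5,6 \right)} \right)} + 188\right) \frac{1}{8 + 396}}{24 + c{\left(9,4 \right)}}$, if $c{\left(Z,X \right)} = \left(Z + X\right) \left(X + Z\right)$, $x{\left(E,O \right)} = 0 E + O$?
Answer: $\frac{97}{38986} \approx 0.0024881$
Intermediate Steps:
$x{\left(E,O \right)} = O$ ($x{\left(E,O \right)} = 0 + O = O$)
$c{\left(Z,X \right)} = \left(X + Z\right)^{2}$ ($c{\left(Z,X \right)} = \left(X + Z\right) \left(X + Z\right) = \left(X + Z\right)^{2}$)
$\frac{\left(m{\left(x{\left(-5,6 \right)} \right)} + 188\right) \frac{1}{8 + 396}}{24 + c{\left(9,4 \right)}} = \frac{\left(6 + 188\right) \frac{1}{8 + 396}}{24 + \left(4 + 9\right)^{2}} = \frac{194 \cdot \frac{1}{404}}{24 + 13^{2}} = \frac{194 \cdot \frac{1}{404}}{24 + 169} = \frac{1}{193} \cdot \frac{97}{202} = \frac{97}{38986}$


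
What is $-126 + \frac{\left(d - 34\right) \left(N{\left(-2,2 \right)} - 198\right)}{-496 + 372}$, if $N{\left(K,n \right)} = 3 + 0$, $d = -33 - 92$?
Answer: $- \frac{46629}{124} \approx -376.04$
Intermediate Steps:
$d = -125$ ($d = -33 - 92 = -125$)
$N{\left(K,n \right)} = 3$
$-126 + \frac{\left(d - 34\right) \left(N{\left(-2,2 \right)} - 198\right)}{-496 + 372} = -126 + \frac{\left(-125 - 34\right) \left(3 - 198\right)}{-496 + 372} = -126 + \frac{\left(-159\right) \left(-195\right)}{-124} = -126 + 31005 \left(- \frac{1}{124}\right) = -126 - \frac{31005}{124} = - \frac{46629}{124}$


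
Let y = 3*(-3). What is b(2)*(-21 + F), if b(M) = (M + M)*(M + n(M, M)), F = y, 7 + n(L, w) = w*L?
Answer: 120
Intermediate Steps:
n(L, w) = -7 + L*w (n(L, w) = -7 + w*L = -7 + L*w)
y = -9
F = -9
b(M) = 2*M*(-7 + M + M²) (b(M) = (M + M)*(M + (-7 + M*M)) = (2*M)*(M + (-7 + M²)) = (2*M)*(-7 + M + M²) = 2*M*(-7 + M + M²))
b(2)*(-21 + F) = (2*2*(-7 + 2 + 2²))*(-21 - 9) = (2*2*(-7 + 2 + 4))*(-30) = (2*2*(-1))*(-30) = -4*(-30) = 120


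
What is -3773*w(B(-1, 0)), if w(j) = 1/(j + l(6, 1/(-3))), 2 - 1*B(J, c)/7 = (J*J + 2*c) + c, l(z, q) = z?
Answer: -3773/13 ≈ -290.23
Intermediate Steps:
B(J, c) = 14 - 21*c - 7*J² (B(J, c) = 14 - 7*((J*J + 2*c) + c) = 14 - 7*((J² + 2*c) + c) = 14 - 7*(J² + 3*c) = 14 + (-21*c - 7*J²) = 14 - 21*c - 7*J²)
w(j) = 1/(6 + j) (w(j) = 1/(j + 6) = 1/(6 + j))
-3773*w(B(-1, 0)) = -3773/(6 + (14 - 21*0 - 7*(-1)²)) = -3773/(6 + (14 + 0 - 7*1)) = -3773/(6 + (14 + 0 - 7)) = -3773/(6 + 7) = -3773/13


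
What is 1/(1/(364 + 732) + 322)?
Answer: 1096/352913 ≈ 0.0031056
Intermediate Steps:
1/(1/(364 + 732) + 322) = 1/(1/1096 + 322) = 1/(352913/1096) = 1096/352913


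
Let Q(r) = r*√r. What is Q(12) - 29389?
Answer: -29389 + 24*√3 ≈ -29347.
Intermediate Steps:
Q(r) = r^(3/2)
Q(12) - 29389 = 12^(3/2) - 29389 = 24*√3 - 29389 = -29389 + 24*√3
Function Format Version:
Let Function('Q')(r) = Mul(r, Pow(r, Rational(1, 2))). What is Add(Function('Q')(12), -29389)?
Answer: Add(-29389, Mul(24, Pow(3, Rational(1, 2)))) ≈ -29347.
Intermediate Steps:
Function('Q')(r) = Pow(r, Rational(3, 2))
Add(Function('Q')(12), -29389) = Add(Pow(12, Rational(3, 2)), -29389) = Add(Mul(24, Pow(3, Rational(1, 2))), -29389) = Add(-29389, Mul(24, Pow(3, Rational(1, 2))))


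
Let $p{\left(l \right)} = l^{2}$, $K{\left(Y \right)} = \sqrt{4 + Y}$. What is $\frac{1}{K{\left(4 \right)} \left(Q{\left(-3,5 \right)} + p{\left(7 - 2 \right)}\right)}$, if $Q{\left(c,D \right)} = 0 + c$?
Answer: $\frac{\sqrt{2}}{88} \approx 0.016071$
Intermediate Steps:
$Q{\left(c,D \right)} = c$
$\frac{1}{K{\left(4 \right)} \left(Q{\left(-3,5 \right)} + p{\left(7 - 2 \right)}\right)} = \frac{1}{\sqrt{4 + 4} \left(-3 + \left(7 - 2\right)^{2}\right)} = \frac{1}{\sqrt{8} \left(-3 + \left(7 - 2\right)^{2}\right)} = \frac{1}{2 \sqrt{2} \left(-3 + 5^{2}\right)} = \frac{1}{2 \sqrt{2} \left(-3 + 25\right)} = \frac{1}{2 \sqrt{2} \cdot 22} = \frac{1}{44 \sqrt{2}} = \frac{\sqrt{2}}{88}$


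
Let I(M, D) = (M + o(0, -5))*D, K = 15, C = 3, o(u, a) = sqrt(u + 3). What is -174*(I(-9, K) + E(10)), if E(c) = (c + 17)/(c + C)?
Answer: 300672/13 - 2610*sqrt(3) ≈ 18608.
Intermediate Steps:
o(u, a) = sqrt(3 + u)
E(c) = (17 + c)/(3 + c) (E(c) = (c + 17)/(c + 3) = (17 + c)/(3 + c))
I(M, D) = D*(M + sqrt(3)) (I(M, D) = (M + sqrt(3 + 0))*D = (M + sqrt(3))*D = D*(M + sqrt(3)))
-174*(I(-9, K) + E(10)) = -174*(15*(-9 + sqrt(3)) + (17 + 10)/(3 + 10)) = -174*((-135 + 15*sqrt(3)) + 27/13) = -174*(-1728/13 + 15*sqrt(3)) = 300672/13 - 2610*sqrt(3)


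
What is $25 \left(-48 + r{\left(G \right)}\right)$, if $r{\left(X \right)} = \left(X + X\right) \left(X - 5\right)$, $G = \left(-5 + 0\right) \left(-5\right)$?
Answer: $23800$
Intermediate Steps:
$G = 25$ ($G = \left(-5\right) \left(-5\right) = 25$)
$r{\left(X \right)} = 2 X \left(-5 + X\right)$
$25 \left(-48 + r{\left(G \right)}\right) = 25 \left(-48 + 2 \cdot 25 \left(-5 + 25\right)\right) = 25 \left(-48 + 2 \cdot 25 \cdot 20\right) = 25 \left(-48 + 1000\right) = 25 \cdot 952 = 23800$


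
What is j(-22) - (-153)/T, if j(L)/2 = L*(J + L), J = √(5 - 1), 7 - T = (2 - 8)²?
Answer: 25367/29 ≈ 874.72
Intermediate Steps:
T = -29 (T = 7 - (2 - 8)² = 7 - 1*(-6)² = 7 - 1*36 = 7 - 36 = -29)
J = 2 (J = √4 = 2)
j(L) = 2*L*(2 + L) (j(L) = 2*(L*(2 + L)) = 2*L*(2 + L))
j(-22) - (-153)/T = 2*(-22)*(2 - 22) - (-153)/(-29) = 2*(-22)*(-20) - (-153)*(-1)/29 = 880 - 1*153/29 = 880 - 153/29 = 25367/29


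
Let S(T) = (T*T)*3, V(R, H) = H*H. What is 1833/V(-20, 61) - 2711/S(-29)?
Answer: -5462972/9388083 ≈ -0.58191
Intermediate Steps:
V(R, H) = H²
S(T) = 3*T² (S(T) = T²*3 = 3*T²)
1833/V(-20, 61) - 2711/S(-29) = 1833/(61²) - 2711/(3*(-29)²) = 1833/3721 - 2711/(3*841) = 1833*(1/3721) - 2711/2523 = 1833/3721 - 2711*1/2523 = 1833/3721 - 2711/2523 = -5462972/9388083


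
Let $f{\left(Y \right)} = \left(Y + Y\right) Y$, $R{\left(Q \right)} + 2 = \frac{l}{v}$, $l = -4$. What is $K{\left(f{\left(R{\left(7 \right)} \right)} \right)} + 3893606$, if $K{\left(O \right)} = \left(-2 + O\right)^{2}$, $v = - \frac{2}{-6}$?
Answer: $4045706$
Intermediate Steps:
$v = \frac{1}{3}$ ($v = \left(-2\right) \left(- \frac{1}{6}\right) = \frac{1}{3} \approx 0.33333$)
$R{\left(Q \right)} = -14$ ($R{\left(Q \right)} = -2 - 4 \frac{1}{\frac{1}{3}} = -2 - 12 = -14$)
$f{\left(Y \right)} = 2 Y^{2}$ ($f{\left(Y \right)} = 2 Y Y = 2 Y^{2}$)
$K{\left(f{\left(R{\left(7 \right)} \right)} \right)} + 3893606 = \left(-2 + 2 \left(-14\right)^{2}\right)^{2} + 3893606 = \left(-2 + 2 \cdot 196\right)^{2} + 3893606 = \left(-2 + 392\right)^{2} + 3893606 = 390^{2} + 3893606 = 152100 + 3893606 = 4045706$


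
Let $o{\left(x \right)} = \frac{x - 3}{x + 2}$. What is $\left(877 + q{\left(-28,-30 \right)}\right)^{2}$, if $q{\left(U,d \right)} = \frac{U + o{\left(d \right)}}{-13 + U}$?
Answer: $\frac{1015150957209}{1317904} \approx 7.7028 \cdot 10^{5}$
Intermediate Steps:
$o{\left(x \right)} = \frac{-3 + x}{2 + x}$
$q{\left(U,d \right)} = \frac{U + \frac{-3 + d}{2 + d}}{-13 + U}$
$\left(877 + q{\left(-28,-30 \right)}\right)^{2} = \left(877 + \frac{-3 - 30 - 28 \left(2 - 30\right)}{\left(-13 - 28\right) \left(2 - 30\right)}\right)^{2} = \left(877 + \frac{-3 - 30 - -784}{\left(-41\right) \left(-28\right)}\right)^{2} = \left(877 - - \frac{-3 - 30 + 784}{1148}\right)^{2} = \left(877 - \left(- \frac{1}{1148}\right) 751\right)^{2} = \left(877 + \frac{751}{1148}\right)^{2} = \left(\frac{1007547}{1148}\right)^{2} = \frac{1015150957209}{1317904}$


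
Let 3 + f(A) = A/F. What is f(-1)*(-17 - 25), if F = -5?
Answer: 588/5 ≈ 117.60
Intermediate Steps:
f(A) = -3 - A/5 (f(A) = -3 + A/(-5) = -3 + A*(-⅕) = -3 - A/5)
f(-1)*(-17 - 25) = (-3 - ⅕*(-1))*(-17 - 25) = (-3 + ⅕)*(-42) = -14/5*(-42) = 588/5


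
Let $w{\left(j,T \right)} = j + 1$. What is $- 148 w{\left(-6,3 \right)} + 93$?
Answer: $833$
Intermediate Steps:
$w{\left(j,T \right)} = 1 + j$
$- 148 w{\left(-6,3 \right)} + 93 = - 148 \left(1 - 6\right) + 93 = \left(-148\right) \left(-5\right) + 93 = 740 + 93 = 833$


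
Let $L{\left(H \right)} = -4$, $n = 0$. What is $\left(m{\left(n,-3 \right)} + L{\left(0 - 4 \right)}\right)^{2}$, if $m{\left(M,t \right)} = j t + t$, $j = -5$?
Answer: $64$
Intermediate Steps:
$m{\left(M,t \right)} = - 4 t$ ($m{\left(M,t \right)} = - 5 t + t = - 4 t$)
$\left(m{\left(n,-3 \right)} + L{\left(0 - 4 \right)}\right)^{2} = \left(\left(-4\right) \left(-3\right) - 4\right)^{2} = \left(12 - 4\right)^{2} = 8^{2} = 64$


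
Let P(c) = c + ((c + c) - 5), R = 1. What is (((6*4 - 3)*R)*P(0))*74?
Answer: -7770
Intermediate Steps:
P(c) = -5 + 3*c (P(c) = c + (2*c - 5) = c + (-5 + 2*c) = -5 + 3*c)
(((6*4 - 3)*R)*P(0))*74 = (((6*4 - 3)*1)*(-5 + 3*0))*74 = (((24 - 3)*1)*(-5 + 0))*74 = ((21*1)*(-5))*74 = (21*(-5))*74 = -105*74 = -7770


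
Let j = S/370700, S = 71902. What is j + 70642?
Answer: 13093530651/185350 ≈ 70642.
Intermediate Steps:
j = 35951/185350 (j = 71902/370700 = 71902*(1/370700) = 35951/185350 ≈ 0.19396)
j + 70642 = 35951/185350 + 70642 = 13093530651/185350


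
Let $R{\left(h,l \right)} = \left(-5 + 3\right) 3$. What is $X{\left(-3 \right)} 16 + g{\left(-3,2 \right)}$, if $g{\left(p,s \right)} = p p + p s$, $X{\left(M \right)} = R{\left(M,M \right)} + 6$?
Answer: $3$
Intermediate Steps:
$R{\left(h,l \right)} = -6$ ($R{\left(h,l \right)} = \left(-2\right) 3 = -6$)
$X{\left(M \right)} = 0$ ($X{\left(M \right)} = -6 + 6 = 0$)
$g{\left(p,s \right)} = p^{2} + p s$
$X{\left(-3 \right)} 16 + g{\left(-3,2 \right)} = 0 \cdot 16 - 3 \left(-3 + 2\right) = 0 - -3 = 0 + 3 = 3$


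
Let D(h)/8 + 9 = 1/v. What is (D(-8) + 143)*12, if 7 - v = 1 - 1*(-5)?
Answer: 948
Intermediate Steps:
v = 1 (v = 7 - (1 - 1*(-5)) = 7 - (1 + 5) = 7 - 1*6 = 7 - 6 = 1)
D(h) = -64 (D(h) = -72 + 8/1 = -72 + 8*1 = -72 + 8 = -64)
(D(-8) + 143)*12 = (-64 + 143)*12 = 79*12 = 948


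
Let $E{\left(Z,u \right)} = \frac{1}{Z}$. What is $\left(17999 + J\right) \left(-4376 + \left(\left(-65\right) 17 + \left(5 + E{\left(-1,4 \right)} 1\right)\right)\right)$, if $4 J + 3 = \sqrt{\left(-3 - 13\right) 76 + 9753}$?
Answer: $- \frac{394305661}{4} - \frac{5477 \sqrt{8537}}{4} \approx -9.8703 \cdot 10^{7}$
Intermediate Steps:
$J = - \frac{3}{4} + \frac{\sqrt{8537}}{4}$ ($J = - \frac{3}{4} + \frac{\sqrt{\left(-3 - 13\right) 76 + 9753}}{4} = - \frac{3}{4} + \frac{\sqrt{\left(-16\right) 76 + 9753}}{4} = - \frac{3}{4} + \frac{\sqrt{-1216 + 9753}}{4} = - \frac{3}{4} + \frac{\sqrt{8537}}{4} \approx 22.349$)
$\left(17999 + J\right) \left(-4376 + \left(\left(-65\right) 17 + \left(5 + E{\left(-1,4 \right)} 1\right)\right)\right) = \left(17999 - \left(\frac{3}{4} - \frac{\sqrt{8537}}{4}\right)\right) \left(-4376 - \left(1100 - \frac{1}{-1} \cdot 1\right)\right) = \left(\frac{71993}{4} + \frac{\sqrt{8537}}{4}\right) \left(-4376 + \left(-1105 + \left(5 - 1\right)\right)\right) = \left(\frac{71993}{4} + \frac{\sqrt{8537}}{4}\right) \left(-4376 + \left(-1105 + 4\right)\right) = \left(\frac{71993}{4} + \frac{\sqrt{8537}}{4}\right) \left(-4376 - 1101\right) = \left(\frac{71993}{4} + \frac{\sqrt{8537}}{4}\right) \left(-5477\right) = - \frac{394305661}{4} - \frac{5477 \sqrt{8537}}{4}$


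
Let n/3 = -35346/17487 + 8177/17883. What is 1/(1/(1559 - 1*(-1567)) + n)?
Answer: -4022892122/18874401027 ≈ -0.21314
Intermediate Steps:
n = -54344591/11582223 (n = 3*(-35346/17487 + 8177/17883) = 3*(-35346*1/17487 + 8177*(1/17883)) = 3*(-11782/5829 + 8177/17883) = 3*(-54344591/34746669) = -54344591/11582223 ≈ -4.6921)
1/(1/(1559 - 1*(-1567)) + n) = 1/(1/(1559 - 1*(-1567)) - 54344591/11582223) = 1/(1/(1559 + 1567) - 54344591/11582223) = 1/(1/3126 - 54344591/11582223) = 1/(-18874401027/4022892122) = -4022892122/18874401027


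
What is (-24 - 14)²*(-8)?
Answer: -11552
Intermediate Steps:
(-24 - 14)²*(-8) = (-38)²*(-8) = 1444*(-8) = -11552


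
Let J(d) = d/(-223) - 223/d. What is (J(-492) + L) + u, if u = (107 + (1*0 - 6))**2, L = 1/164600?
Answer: 46067618802779/4514813400 ≈ 10204.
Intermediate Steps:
L = 1/164600 ≈ 6.0753e-6
u = 10201 (u = (107 + (0 - 6))**2 = (107 - 6)**2 = 101**2 = 10201)
J(d) = -223/d - d/223 (J(d) = d*(-1/223) - 223/d = -d/223 - 223/d = -223/d - d/223)
(J(-492) + L) + u = ((-223/(-492) - 1/223*(-492)) + 1/164600) + 10201 = ((-223*(-1/492) + 492/223) + 1/164600) + 10201 = ((223/492 + 492/223) + 1/164600) + 10201 = (291793/109716 + 1/164600) + 10201 = 12007309379/4514813400 + 10201 = 46067618802779/4514813400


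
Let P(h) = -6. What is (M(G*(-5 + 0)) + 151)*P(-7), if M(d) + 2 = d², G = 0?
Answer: -894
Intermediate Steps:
M(d) = -2 + d²
(M(G*(-5 + 0)) + 151)*P(-7) = ((-2 + (0*(-5 + 0))²) + 151)*(-6) = ((-2 + (0*(-5))²) + 151)*(-6) = ((-2 + 0²) + 151)*(-6) = ((-2 + 0) + 151)*(-6) = (-2 + 151)*(-6) = 149*(-6) = -894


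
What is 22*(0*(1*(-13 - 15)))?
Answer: 0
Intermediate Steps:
22*(0*(1*(-13 - 15))) = 22*(0*(1*(-28))) = 22*(0*(-28)) = 22*0 = 0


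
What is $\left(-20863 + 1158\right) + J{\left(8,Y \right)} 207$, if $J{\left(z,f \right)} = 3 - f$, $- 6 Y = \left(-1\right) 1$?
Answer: $- \frac{38237}{2} \approx -19119.0$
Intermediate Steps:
$Y = \frac{1}{6}$ ($Y = - \frac{\left(-1\right) 1}{6} = \left(- \frac{1}{6}\right) \left(-1\right) = \frac{1}{6} \approx 0.16667$)
$\left(-20863 + 1158\right) + J{\left(8,Y \right)} 207 = \left(-20863 + 1158\right) + \left(3 - \frac{1}{6}\right) 207 = -19705 + \left(3 - \frac{1}{6}\right) 207 = -19705 + \frac{17}{6} \cdot 207 = -19705 + \frac{1173}{2} = - \frac{38237}{2}$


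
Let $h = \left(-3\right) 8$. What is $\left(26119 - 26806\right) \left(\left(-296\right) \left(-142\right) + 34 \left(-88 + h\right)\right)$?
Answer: $-26259888$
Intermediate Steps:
$h = -24$
$\left(26119 - 26806\right) \left(\left(-296\right) \left(-142\right) + 34 \left(-88 + h\right)\right) = \left(26119 - 26806\right) \left(\left(-296\right) \left(-142\right) + 34 \left(-88 - 24\right)\right) = - 687 \left(42032 + 34 \left(-112\right)\right) = - 687 \left(42032 - 3808\right) = \left(-687\right) 38224 = -26259888$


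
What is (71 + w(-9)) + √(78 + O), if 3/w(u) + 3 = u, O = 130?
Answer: 283/4 + 4*√13 ≈ 85.172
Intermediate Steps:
w(u) = 3/(-3 + u)
(71 + w(-9)) + √(78 + O) = (71 + 3/(-3 - 9)) + √(78 + 130) = (71 + 3/(-12)) + √208 = (71 + 3*(-1/12)) + 4*√13 = (71 - ¼) + 4*√13 = 283/4 + 4*√13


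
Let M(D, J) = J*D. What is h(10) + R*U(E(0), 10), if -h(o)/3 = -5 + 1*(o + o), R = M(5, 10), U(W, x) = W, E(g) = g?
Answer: -45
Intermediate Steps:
M(D, J) = D*J
R = 50 (R = 5*10 = 50)
h(o) = 15 - 6*o (h(o) = -3*(-5 + 1*(o + o)) = -3*(-5 + 1*(2*o)) = -3*(-5 + 2*o) = 15 - 6*o)
h(10) + R*U(E(0), 10) = (15 - 6*10) + 50*0 = (15 - 60) + 0 = -45 + 0 = -45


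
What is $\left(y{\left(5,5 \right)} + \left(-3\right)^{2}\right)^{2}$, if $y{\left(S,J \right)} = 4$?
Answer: $169$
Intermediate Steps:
$\left(y{\left(5,5 \right)} + \left(-3\right)^{2}\right)^{2} = \left(4 + \left(-3\right)^{2}\right)^{2} = \left(4 + 9\right)^{2} = 13^{2} = 169$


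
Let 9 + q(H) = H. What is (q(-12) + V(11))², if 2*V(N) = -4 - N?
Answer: 3249/4 ≈ 812.25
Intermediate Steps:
V(N) = -2 - N/2 (V(N) = (-4 - N)/2 = -2 - N/2)
q(H) = -9 + H
(q(-12) + V(11))² = ((-9 - 12) + (-2 - ½*11))² = (-21 + (-2 - 11/2))² = (-21 - 15/2)² = (-57/2)² = 3249/4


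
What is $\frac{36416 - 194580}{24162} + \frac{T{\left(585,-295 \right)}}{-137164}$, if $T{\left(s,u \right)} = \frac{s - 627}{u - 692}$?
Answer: $- \frac{254909293109}{38941339674} \approx -6.546$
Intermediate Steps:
$T{\left(s,u \right)} = \frac{-627 + s}{-692 + u}$
$\frac{36416 - 194580}{24162} + \frac{T{\left(585,-295 \right)}}{-137164} = \frac{36416 - 194580}{24162} + \frac{\frac{1}{-692 - 295} \left(-627 + 585\right)}{-137164} = \left(36416 - 194580\right) \frac{1}{24162} + \frac{1}{-987} \left(-42\right) \left(- \frac{1}{137164}\right) = \left(-158164\right) \frac{1}{24162} + \left(- \frac{1}{987}\right) \left(-42\right) \left(- \frac{1}{137164}\right) = - \frac{79082}{12081} + \frac{2}{47} \left(- \frac{1}{137164}\right) = - \frac{79082}{12081} - \frac{1}{3223354} = - \frac{254909293109}{38941339674}$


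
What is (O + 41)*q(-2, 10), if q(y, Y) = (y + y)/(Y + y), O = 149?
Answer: -95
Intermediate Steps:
q(y, Y) = 2*y/(Y + y) (q(y, Y) = (2*y)/(Y + y) = 2*y/(Y + y))
(O + 41)*q(-2, 10) = (149 + 41)*(2*(-2)/(10 - 2)) = 190*(2*(-2)/8) = 190*(2*(-2)*(⅛)) = 190*(-½) = -95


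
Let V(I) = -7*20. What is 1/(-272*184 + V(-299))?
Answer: -1/50188 ≈ -1.9925e-5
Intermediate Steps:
V(I) = -140
1/(-272*184 + V(-299)) = 1/(-272*184 - 140) = 1/(-50048 - 140) = 1/(-50188) = -1/50188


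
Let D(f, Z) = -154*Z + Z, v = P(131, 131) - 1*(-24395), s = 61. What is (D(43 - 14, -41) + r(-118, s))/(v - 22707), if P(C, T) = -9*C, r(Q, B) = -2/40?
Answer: 125459/10180 ≈ 12.324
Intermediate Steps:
r(Q, B) = -1/20 (r(Q, B) = -2*1/40 = -1/20)
v = 23216 (v = -9*131 - 1*(-24395) = -1179 + 24395 = 23216)
D(f, Z) = -153*Z
(D(43 - 14, -41) + r(-118, s))/(v - 22707) = (-153*(-41) - 1/20)/(23216 - 22707) = (6273 - 1/20)/509 = (125459/20)*(1/509) = 125459/10180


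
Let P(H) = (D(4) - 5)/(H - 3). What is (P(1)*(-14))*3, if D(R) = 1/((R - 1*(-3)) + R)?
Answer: -1134/11 ≈ -103.09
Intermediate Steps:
D(R) = 1/(3 + 2*R) (D(R) = 1/((R + 3) + R) = 1/((3 + R) + R) = 1/(3 + 2*R))
P(H) = -54/(11*(-3 + H)) (P(H) = (1/(3 + 2*4) - 5)/(H - 3) = (1/(3 + 8) - 5)/(-3 + H) = (1/11 - 5)/(-3 + H) = -54/(11*(-3 + H)))
(P(1)*(-14))*3 = (-54/(-33 + 11*1)*(-14))*3 = (-54/(-33 + 11)*(-14))*3 = (-54/(-22)*(-14))*3 = (-54*(-1/22)*(-14))*3 = ((27/11)*(-14))*3 = -378/11*3 = -1134/11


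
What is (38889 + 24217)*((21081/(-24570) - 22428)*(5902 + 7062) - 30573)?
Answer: -10735403309044862/585 ≈ -1.8351e+13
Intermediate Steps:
(38889 + 24217)*((21081/(-24570) - 22428)*(5902 + 7062) - 30573) = 63106*((21081*(-1/24570) - 22428)*12964 - 30573) = 63106*((-7027/8190 - 22428)*12964 - 30573) = 63106*(-183692347/8190*12964 - 30573) = 63106*(-170099113322/585 - 30573) = 63106*(-170116998527/585) = -10735403309044862/585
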